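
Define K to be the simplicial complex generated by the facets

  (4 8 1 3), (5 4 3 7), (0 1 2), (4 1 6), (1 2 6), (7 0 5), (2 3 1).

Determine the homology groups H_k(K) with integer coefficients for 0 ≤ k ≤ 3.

K has 9 vertices, 20 edges, 13 triangles, 2 3-simplices.
rank ∂_0 = 0, rank ∂_1 = 8 ⇒ b_0 = 9 − 0 − 8 = 1; all invariant factors of ∂_1 are 1 so no torsion. So H_0 ≅ Z.
rank ∂_1 = 8, rank ∂_2 = 11 ⇒ b_1 = 20 − 8 − 11 = 1; all invariant factors of ∂_2 are 1 so no torsion. So H_1 ≅ Z.
rank ∂_2 = 11, rank ∂_3 = 2 ⇒ b_2 = 13 − 11 − 2 = 0; all invariant factors of ∂_3 are 1 so no torsion. So H_2 ≅ 0.
rank ∂_3 = 2, rank ∂_4 = 0 ⇒ b_3 = 2 − 2 − 0 = 0. So H_3 ≅ 0.

H_0 ≅ Z,  H_1 ≅ Z,  H_2 = 0,  H_3 = 0.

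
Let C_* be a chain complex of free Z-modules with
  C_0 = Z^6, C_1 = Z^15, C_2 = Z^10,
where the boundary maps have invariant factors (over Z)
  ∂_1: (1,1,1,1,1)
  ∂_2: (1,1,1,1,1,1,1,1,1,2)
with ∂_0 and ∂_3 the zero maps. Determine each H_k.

H_0 ≅ Z,  H_1 ≅ Z/2,  H_2 = 0.

H_0: b_0 = 6 − 0 − 5 = 1; torsion from ∂_1 factors > 1: none. So H_0 ≅ Z.
H_1: b_1 = 15 − 5 − 10 = 0; torsion from ∂_2 factors > 1: [2]. So H_1 ≅ Z/2.
H_2: b_2 = 10 − 10 − 0 = 0; torsion from ∂_3 factors > 1: none. So H_2 ≅ 0.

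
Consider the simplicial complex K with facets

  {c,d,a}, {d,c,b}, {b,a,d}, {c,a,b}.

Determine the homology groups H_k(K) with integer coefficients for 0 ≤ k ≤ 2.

H_0 ≅ Z,  H_1 = 0,  H_2 ≅ Z.

Order the vertices as a < b < c < d. Listing each simplex with vertices in this order, K has dimension 2 with simplices:

  0-simplices (4): a, b, c, d
  1-simplices (6): ab, ac, ad, bc, bd, cd
  2-simplices (4): abc, abd, acd, bcd

so the chain groups are C_0 ≅ Z^4, C_1 ≅ Z^6, C_2 ≅ Z^4.

Boundary ∂_1: C_1 → C_0 maps an edge to its endpoints' difference, ∂[p,q] = q − p. For instance
  ∂cd = d − c.
This gives a 4×6 integer matrix of rank 3; reducing to Smith normal form yields diagonal entries (1,1,1).

∂_2: C_2 → C_1 sends each 2-simplex [p,q,r] to [q,r] − [p,r] + [p,q]. For instance
  ∂acd = cd − ad + ac,
  ∂abc = bc − ac + ab.
As a 6×4 matrix over Z this has rank 3, with invariant factors (1,1,1).

Reading off H_k = ker ∂_k / im ∂_{k+1}:

  H_0: rank C_0 − rank ∂_1 = 4 − 3 = 1, and the invariant factors of ∂_1 are all 1, so H_0 = Z.
  H_1: rank ker ∂_1 − rank ∂_2 = (6 − 3) − 3 = 0, and the invariant factors of ∂_2 are all 1, so H_1 = 0.
  H_2: rank ker ∂_2 − rank ∂_3 = (4 − 3) − 0 = 1, and there is no ∂_3, so H_2 = Z.

(K is a triangulation of the 2-sphere S^2.)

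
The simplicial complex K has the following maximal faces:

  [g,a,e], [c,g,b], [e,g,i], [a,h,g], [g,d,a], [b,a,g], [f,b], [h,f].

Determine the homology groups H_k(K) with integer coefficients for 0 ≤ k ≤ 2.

H_0 ≅ Z,  H_1 ≅ Z,  H_2 = 0.

Fix the vertex order a < b < c < d < e < f < g < h < i and write every simplex with vertices in increasing order. Then dim K = 2 and the simplices of K are:

  0-simplices (9): a, b, c, d, e, f, g, h, i
  1-simplices (15): ab, ad, ae, ag, ah, bc, bf, bg, cg, dg, eg, ei, fh, gh, gi
  2-simplices (6): abg, adg, aeg, agh, bcg, egi

Hence C_0 ≅ Z^9, C_1 ≅ Z^15, C_2 ≅ Z^6.

Boundary ∂_1: C_1 → C_0 sends each edge [p,q] (with p < q) to q − p.
The 9×15 boundary matrix has rank 8 and Smith normal form diag(1,1,1,1,1,1,1,1).

Boundary ∂_2: C_2 → C_1 sends each 2-simplex [p,q,r] to [q,r] − [p,r] + [p,q]. For instance
  ∂agh = gh − ah + ag,
  ∂aeg = eg − ag + ae.
This gives a 15×6 integer matrix of rank 6; reducing to Smith normal form yields diagonal entries (1,1,1,1,1,1).

Now H_k = ker ∂_k / im ∂_{k+1}, so:

  H_0: rank C_0 − rank ∂_1 = 9 − 8 = 1, and the invariant factors of ∂_1 are all 1, so H_0 ≅ Z.
  H_1: rank ker ∂_1 − rank ∂_2 = (15 − 8) − 6 = 1, and the invariant factors of ∂_2 are all 1, so H_1 ≅ Z.
  H_2: rank ker ∂_2 − rank ∂_3 = (6 − 6) − 0 = 0, and there is no ∂_3, so H_2 ≅ 0.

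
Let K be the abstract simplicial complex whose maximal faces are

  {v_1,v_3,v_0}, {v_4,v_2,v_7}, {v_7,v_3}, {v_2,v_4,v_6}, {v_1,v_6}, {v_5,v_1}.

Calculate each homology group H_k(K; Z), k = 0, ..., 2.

H_0 ≅ Z,  H_1 ≅ Z,  H_2 = 0.

Order the vertices as v_0 < v_1 < v_2 < v_3 < v_4 < v_5 < v_6 < v_7. Listing each simplex with vertices in this order, K has dimension 2 with simplices:

  0-simplices (8): [v_0], [v_1], [v_2], [v_3], [v_4], [v_5], [v_6], [v_7]
  1-simplices (11): [v_0,v_1], [v_0,v_3], [v_1,v_3], [v_1,v_5], [v_1,v_6], [v_2,v_4], [v_2,v_6], [v_2,v_7], [v_3,v_7], [v_4,v_6], [v_4,v_7]
  2-simplices (3): [v_0,v_1,v_3], [v_2,v_4,v_6], [v_2,v_4,v_7]

giving chain groups C_0 ≅ Z^8, C_1 ≅ Z^11, C_2 ≅ Z^3.

The boundary map ∂_1: C_1 → C_0 sends each edge [p,q] (with p < q) to q − p. For instance
  ∂[v_1,v_6] = [v_6] − [v_1].
This gives a 8×11 integer matrix of rank 7; reducing to Smith normal form yields diagonal entries (1,1,1,1,1,1,1).

Boundary ∂_2: C_2 → C_1 acts by ∂[p,q,r] = [q,r] − [p,r] + [p,q]. For instance
  ∂[v_0,v_1,v_3] = [v_1,v_3] − [v_0,v_3] + [v_0,v_1],
  ∂[v_2,v_4,v_6] = [v_4,v_6] − [v_2,v_6] + [v_2,v_4].
The resulting 11×3 matrix has rank 3, and its Smith normal form has invariant factors (1,1,1).

Computing H_k = (kernel of ∂_k) / (image of ∂_{k+1}):

  H_0: rank C_0 − rank ∂_1 = 8 − 7 = 1, and the invariant factors of ∂_1 are all 1, so H_0 ≅ Z.
  H_1: rank ker ∂_1 − rank ∂_2 = (11 − 7) − 3 = 1, and the invariant factors of ∂_2 are all 1, so H_1 ≅ Z.
  H_2: rank ker ∂_2 − rank ∂_3 = (3 − 3) − 0 = 0, and there is no ∂_3, so H_2 ≅ 0.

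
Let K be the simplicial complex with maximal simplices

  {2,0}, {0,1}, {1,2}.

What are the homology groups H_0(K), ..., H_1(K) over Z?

K has 3 vertices, 3 edges.
rank ∂_0 = 0, rank ∂_1 = 2 ⇒ b_0 = 3 − 0 − 2 = 1; all invariant factors of ∂_1 are 1 so no torsion. So H_0 ≅ Z.
rank ∂_1 = 2, rank ∂_2 = 0 ⇒ b_1 = 3 − 2 − 0 = 1. So H_1 ≅ Z.

H_0 ≅ Z,  H_1 ≅ Z.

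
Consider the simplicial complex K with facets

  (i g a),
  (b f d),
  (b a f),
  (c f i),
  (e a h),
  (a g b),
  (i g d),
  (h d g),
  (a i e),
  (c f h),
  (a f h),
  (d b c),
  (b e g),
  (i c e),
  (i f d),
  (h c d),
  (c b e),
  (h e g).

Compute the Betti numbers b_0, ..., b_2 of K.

Order the vertices as a < b < c < d < e < f < g < h < i. Listing each simplex with vertices in this order, K has dimension 2 with simplices:

  0-simplices (9): a, b, c, d, e, f, g, h, i
  1-simplices (27): ab, ae, af, ag, ah, ai, bc, bd, be, bf, bg, cd, ce, cf, ch, ci, df, dg, dh, di, eg, eh, ei, fh, fi, gh, gi
  2-simplices (18): abf, abg, aeh, aei, afh, agi, bcd, bce, bdf, beg, cdh, cei, cfh, cfi, dfi, dgh, dgi, egh

so the chain groups are C_0 ≅ Z^9, C_1 ≅ Z^27, C_2 ≅ Z^18.

∂_1: C_1 → C_0 is given by ∂[p,q] = [q] − [p]. For instance
  ∂gi = i − g.
The resulting 9×27 matrix has rank 8, and its Smith normal form has invariant factors (1,1,1,1,1,1,1,1).

∂_2: C_2 → C_1 sends each 2-simplex [p,q,r] to [q,r] − [p,r] + [p,q]. For instance
  ∂cfi = fi − ci + cf,
  ∂bcd = cd − bd + bc.
The 27×18 boundary matrix has rank 18 and Smith normal form diag(1,1,1,1,1,1,1,1,1,1,1,1,1,1,1,1,1,2).

From H_k ≅ ker(∂_k) / im(∂_{k+1}) we obtain:

  H_0: rank C_0 − rank ∂_1 = 9 − 8 = 1, and the invariant factors of ∂_1 are all 1, so H_0 = Z.
  H_1: rank ker ∂_1 − rank ∂_2 = (27 − 8) − 18 = 1, and ∂_2 has invariant factor 2 > 1, so H_1 = Z ⊕ Z/2.
  H_2: rank ker ∂_2 − rank ∂_3 = (18 − 18) − 0 = 0, and there is no ∂_3, so H_2 = 0.

As a check, the Euler characteristic is 9 − 27 + 18 = 0, which agrees with 1 − 1 + 0 = 0.

Hence the Betti numbers are b_0 = 1, b_1 = 1, b_2 = 0.

b_0 = 1, b_1 = 1, b_2 = 0.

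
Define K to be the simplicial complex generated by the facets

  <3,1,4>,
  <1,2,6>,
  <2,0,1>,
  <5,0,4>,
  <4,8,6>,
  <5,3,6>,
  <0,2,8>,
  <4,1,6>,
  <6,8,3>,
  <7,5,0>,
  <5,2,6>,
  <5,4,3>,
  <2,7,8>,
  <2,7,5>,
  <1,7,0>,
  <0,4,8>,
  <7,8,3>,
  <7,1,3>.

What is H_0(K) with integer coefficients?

Fix the vertex order 0 < 1 < 2 < 3 < 4 < 5 < 6 < 7 < 8 and write every simplex with vertices in increasing order. Then dim K = 2 and the simplices of K are:

  0-simplices (9): [0], [1], [2], [3], [4], [5], [6], [7], [8]
  1-simplices (27): (27 of them)
  2-simplices (18): [0,1,2], [0,1,7], [0,2,8], [0,4,5], [0,4,8], [0,5,7], [1,2,6], [1,3,4], [1,3,7], [1,4,6], [2,5,6], [2,5,7], [2,7,8], [3,4,5], [3,5,6], [3,6,8], [3,7,8], [4,6,8]

Hence C_0 ≅ Z^9, C_1 ≅ Z^27, C_2 ≅ Z^18.

The boundary map ∂_1: C_1 → C_0 is given by ∂[p,q] = [q] − [p]. For instance
  ∂[0,2] = [2] − [0].
The resulting 9×27 matrix has rank 8, and its Smith normal form has invariant factors (1,1,1,1,1,1,1,1).

Boundary ∂_2: C_2 → C_1 acts by ∂[p,q,r] = [q,r] − [p,r] + [p,q]. For instance
  ∂[0,4,5] = [4,5] − [0,5] + [0,4],
  ∂[1,4,6] = [4,6] − [1,6] + [1,4].
This gives a 27×18 integer matrix of rank 18; reducing to Smith normal form yields diagonal entries (1,1,1,1,1,1,1,1,1,1,1,1,1,1,1,1,1,2).

Reading off H_k = ker ∂_k / im ∂_{k+1}:

  H_0: rank C_0 − rank ∂_1 = 9 − 8 = 1, and the invariant factors of ∂_1 are all 1, so H_0 ≅ Z.

H_0 ≅ Z.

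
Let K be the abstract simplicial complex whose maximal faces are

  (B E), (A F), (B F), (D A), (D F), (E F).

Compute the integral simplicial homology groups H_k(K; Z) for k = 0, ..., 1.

Take the total order A < B < D < E < F on the vertex set. Then K (dimension 1) consists of the simplices:

  0-simplices (5): A, B, D, E, F
  1-simplices (6): AD, AF, BE, BF, DF, EF

giving chain groups C_0 ≅ Z^5, C_1 ≅ Z^6.

Boundary ∂_1: C_1 → C_0 sends each edge [p,q] (with p < q) to q − p.
This gives a 5×6 integer matrix of rank 4; reducing to Smith normal form yields diagonal entries (1,1,1,1).

Now H_k = ker ∂_k / im ∂_{k+1}, so:

  H_0: rank C_0 − rank ∂_1 = 5 − 4 = 1, and the invariant factors of ∂_1 are all 1, so H_0 ≅ Z.
  H_1: rank ker ∂_1 − rank ∂_2 = (6 − 4) − 0 = 2, and there is no ∂_2, so H_1 ≅ Z^2.

H_0 = Z,  H_1 = Z^2.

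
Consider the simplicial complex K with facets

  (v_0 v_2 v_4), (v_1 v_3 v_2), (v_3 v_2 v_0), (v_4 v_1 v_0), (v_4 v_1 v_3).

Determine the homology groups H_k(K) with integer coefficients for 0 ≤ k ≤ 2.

We work with the vertex ordering v_0 < v_1 < v_2 < v_3 < v_4. The simplices of K, each written with vertices in increasing order, are:

  0-simplices (5): [v_0], [v_1], [v_2], [v_3], [v_4]
  1-simplices (10): [v_0,v_1], [v_0,v_2], [v_0,v_3], [v_0,v_4], [v_1,v_2], [v_1,v_3], [v_1,v_4], [v_2,v_3], [v_2,v_4], [v_3,v_4]
  2-simplices (5): [v_0,v_1,v_4], [v_0,v_2,v_3], [v_0,v_2,v_4], [v_1,v_2,v_3], [v_1,v_3,v_4]

giving chain groups C_0 ≅ Z^5, C_1 ≅ Z^10, C_2 ≅ Z^5.

The boundary map ∂_1: C_1 → C_0 is given by ∂[p,q] = [q] − [p].
The resulting 5×10 matrix has rank 4, and its Smith normal form has invariant factors (1,1,1,1).

∂_2: C_2 → C_1 maps a triangle to the signed sum of its edges. For instance
  ∂[v_0,v_2,v_4] = [v_2,v_4] − [v_0,v_4] + [v_0,v_2],
  ∂[v_1,v_2,v_3] = [v_2,v_3] − [v_1,v_3] + [v_1,v_2].
This gives a 10×5 integer matrix of rank 5; reducing to Smith normal form yields diagonal entries (1,1,1,1,1).

Computing H_k = (kernel of ∂_k) / (image of ∂_{k+1}):

  H_0: rank C_0 − rank ∂_1 = 5 − 4 = 1, and the invariant factors of ∂_1 are all 1, so H_0 ≅ Z.
  H_1: rank ker ∂_1 − rank ∂_2 = (10 − 4) − 5 = 1, and the invariant factors of ∂_2 are all 1, so H_1 ≅ Z.
  H_2: rank ker ∂_2 − rank ∂_3 = (5 − 5) − 0 = 0, and there is no ∂_3, so H_2 ≅ 0.

H_0 = Z,  H_1 = Z,  H_2 = 0.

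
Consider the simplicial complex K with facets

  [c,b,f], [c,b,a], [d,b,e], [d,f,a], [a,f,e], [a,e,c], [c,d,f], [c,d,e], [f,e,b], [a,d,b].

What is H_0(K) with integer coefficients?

We work with the vertex ordering a < b < c < d < e < f. The simplices of K, each written with vertices in increasing order, are:

  0-simplices (6): a, b, c, d, e, f
  1-simplices (15): ab, ac, ad, ae, af, bc, bd, be, bf, cd, ce, cf, de, df, ef
  2-simplices (10): abc, abd, ace, adf, aef, bcf, bde, bef, cde, cdf

giving chain groups C_0 ≅ Z^6, C_1 ≅ Z^15, C_2 ≅ Z^10.

∂_1: C_1 → C_0 sends each edge [p,q] (with p < q) to q − p.
As a 6×15 matrix over Z this has rank 5, with invariant factors (1,1,1,1,1).

∂_2: C_2 → C_1 maps a triangle to the signed sum of its edges. For instance
  ∂abd = bd − ad + ab,
  ∂abc = bc − ac + ab.
As a 15×10 matrix over Z this has rank 10, with invariant factors (1,1,1,1,1,1,1,1,1,2).

From H_k ≅ ker(∂_k) / im(∂_{k+1}) we obtain:

  H_0: rank C_0 − rank ∂_1 = 6 − 5 = 1, and the invariant factors of ∂_1 are all 1, so H_0 ≅ Z.

H_0 = Z.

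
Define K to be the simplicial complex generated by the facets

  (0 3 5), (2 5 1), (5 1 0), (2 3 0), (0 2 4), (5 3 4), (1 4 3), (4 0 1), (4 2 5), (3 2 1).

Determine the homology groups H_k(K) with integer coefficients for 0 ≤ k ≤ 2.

Fix the vertex order 0 < 1 < 2 < 3 < 4 < 5 and write every simplex with vertices in increasing order. Then dim K = 2 and the simplices of K are:

  0-simplices (6): [0], [1], [2], [3], [4], [5]
  1-simplices (15): [0,1], [0,2], [0,3], [0,4], [0,5], [1,2], [1,3], [1,4], [1,5], [2,3], [2,4], [2,5], [3,4], [3,5], [4,5]
  2-simplices (10): [0,1,4], [0,1,5], [0,2,3], [0,2,4], [0,3,5], [1,2,3], [1,2,5], [1,3,4], [2,4,5], [3,4,5]

Hence C_0 ≅ Z^6, C_1 ≅ Z^15, C_2 ≅ Z^10.

Boundary ∂_1: C_1 → C_0 sends each edge [p,q] (with p < q) to q − p.
This gives a 6×15 integer matrix of rank 5; reducing to Smith normal form yields diagonal entries (1,1,1,1,1).

The boundary map ∂_2: C_2 → C_1 maps a triangle to the signed sum of its edges. For instance
  ∂[0,3,5] = [3,5] − [0,5] + [0,3],
  ∂[3,4,5] = [4,5] − [3,5] + [3,4].
This gives a 15×10 integer matrix of rank 10; reducing to Smith normal form yields diagonal entries (1,1,1,1,1,1,1,1,1,2).

Reading off H_k = ker ∂_k / im ∂_{k+1}:

  H_0: rank C_0 − rank ∂_1 = 6 − 5 = 1, and the invariant factors of ∂_1 are all 1, so H_0 ≅ Z.
  H_1: rank ker ∂_1 − rank ∂_2 = (15 − 5) − 10 = 0, and ∂_2 has invariant factor 2 > 1, so H_1 ≅ Z/2.
  H_2: rank ker ∂_2 − rank ∂_3 = (10 − 10) − 0 = 0, and there is no ∂_3, so H_2 ≅ 0.

H_0 ≅ Z,  H_1 ≅ Z/2,  H_2 = 0.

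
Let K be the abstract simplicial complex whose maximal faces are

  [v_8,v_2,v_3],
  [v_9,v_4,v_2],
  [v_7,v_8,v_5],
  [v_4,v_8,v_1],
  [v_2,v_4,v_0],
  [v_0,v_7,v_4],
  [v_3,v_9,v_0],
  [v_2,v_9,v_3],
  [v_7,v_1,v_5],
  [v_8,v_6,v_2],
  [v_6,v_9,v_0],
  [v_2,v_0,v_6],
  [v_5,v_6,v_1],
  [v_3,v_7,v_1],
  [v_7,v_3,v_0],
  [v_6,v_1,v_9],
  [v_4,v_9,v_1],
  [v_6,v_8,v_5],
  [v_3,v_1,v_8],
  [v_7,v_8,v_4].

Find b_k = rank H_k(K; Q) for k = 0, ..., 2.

Order the vertices as v_0 < v_1 < v_2 < v_3 < v_4 < v_5 < v_6 < v_7 < v_8 < v_9. Listing each simplex with vertices in this order, K has dimension 2 with simplices:

  0-simplices (10): [v_0], [v_1], [v_2], [v_3], [v_4], [v_5], [v_6], [v_7], [v_8], [v_9]
  1-simplices (30): (30 of them)
  2-simplices (20): (20 of them)

so the chain groups are C_0 ≅ Z^10, C_1 ≅ Z^30, C_2 ≅ Z^20.

Boundary ∂_1: C_1 → C_0 maps an edge to its endpoints' difference, ∂[p,q] = q − p.
The 10×30 boundary matrix has rank 9 and Smith normal form diag(1,1,1,1,1,1,1,1,1).

∂_2: C_2 → C_1 sends each 2-simplex [p,q,r] to [q,r] − [p,r] + [p,q]. For instance
  ∂[v_2,v_6,v_8] = [v_6,v_8] − [v_2,v_8] + [v_2,v_6],
  ∂[v_0,v_2,v_4] = [v_2,v_4] − [v_0,v_4] + [v_0,v_2].
The 30×20 boundary matrix has rank 20 and Smith normal form diag(1,1,1,1,1,1,1,1,1,1,1,1,1,1,1,1,1,1,1,2).

Computing H_k = (kernel of ∂_k) / (image of ∂_{k+1}):

  H_0: rank C_0 − rank ∂_1 = 10 − 9 = 1, and the invariant factors of ∂_1 are all 1, so H_0 = Z.
  H_1: rank ker ∂_1 − rank ∂_2 = (30 − 9) − 20 = 1, and ∂_2 has invariant factor 2 > 1, so H_1 = Z × Z/2.
  H_2: rank ker ∂_2 − rank ∂_3 = (20 − 20) − 0 = 0, and there is no ∂_3, so H_2 = 0.

As a check, the Euler characteristic is 10 − 30 + 20 = 0, which agrees with 1 − 1 + 0 = 0.
(K is a triangulation of the Klein bottle.)

Hence the Betti numbers are b_0 = 1, b_1 = 1, b_2 = 0.

b_0 = 1, b_1 = 1, b_2 = 0.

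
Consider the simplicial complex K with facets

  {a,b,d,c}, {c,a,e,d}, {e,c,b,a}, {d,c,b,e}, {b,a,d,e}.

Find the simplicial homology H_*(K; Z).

H_0 ≅ Z,  H_1 = 0,  H_2 = 0,  H_3 ≅ Z.

Order the vertices as a < b < c < d < e. Listing each simplex with vertices in this order, K has dimension 3 with simplices:

  0-simplices (5): a, b, c, d, e
  1-simplices (10): ab, ac, ad, ae, bc, bd, be, cd, ce, de
  2-simplices (10): abc, abd, abe, acd, ace, ade, bcd, bce, bde, cde
  3-simplices (5): abcd, abce, abde, acde, bcde

so the chain groups are C_0 ≅ Z^5, C_1 ≅ Z^10, C_2 ≅ Z^10, C_3 ≅ Z^5.

The boundary map ∂_1: C_1 → C_0 sends each edge [p,q] (with p < q) to q − p.
This gives a 5×10 integer matrix of rank 4; reducing to Smith normal form yields diagonal entries (1,1,1,1).

The boundary map ∂_2: C_2 → C_1 sends each 2-simplex [p,q,r] to [q,r] − [p,r] + [p,q]. For instance
  ∂abe = be − ae + ab,
  ∂bde = de − be + bd.
As a 10×10 matrix over Z this has rank 6, with invariant factors (1,1,1,1,1,1).

Boundary ∂_3: C_3 → C_2 sends each 3-simplex σ to the alternating sum Σ_i (−1)^i (σ with its i-th vertex removed). For instance
  ∂abde = bde − ade + abe − abd,
  ∂abcd = bcd − acd + abd − abc.
The resulting 10×5 matrix has rank 4, and its Smith normal form has invariant factors (1,1,1,1).

Reading off H_k = ker ∂_k / im ∂_{k+1}:

  H_0: rank C_0 − rank ∂_1 = 5 − 4 = 1, and the invariant factors of ∂_1 are all 1, so H_0 ≅ Z.
  H_1: rank ker ∂_1 − rank ∂_2 = (10 − 4) − 6 = 0, and the invariant factors of ∂_2 are all 1, so H_1 ≅ 0.
  H_2: rank ker ∂_2 − rank ∂_3 = (10 − 6) − 4 = 0, and the invariant factors of ∂_3 are all 1, so H_2 ≅ 0.
  H_3: rank ker ∂_3 − rank ∂_4 = (5 − 4) − 0 = 1, and there is no ∂_4, so H_3 ≅ Z.

As a check, the Euler characteristic is 5 − 10 + 10 − 5 = 0, which agrees with 1 − 0 + 0 − 1 = 0.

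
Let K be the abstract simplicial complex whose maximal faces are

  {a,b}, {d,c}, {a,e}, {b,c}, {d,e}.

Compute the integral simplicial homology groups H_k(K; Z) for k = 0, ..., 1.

H_0 ≅ Z,  H_1 ≅ Z.

Fix the vertex order a < b < c < d < e and write every simplex with vertices in increasing order. Then dim K = 1 and the simplices of K are:

  0-simplices (5): a, b, c, d, e
  1-simplices (5): ab, ae, bc, cd, de

so the chain groups are C_0 ≅ Z^5, C_1 ≅ Z^5.

∂_1: C_1 → C_0 maps an edge to its endpoints' difference, ∂[p,q] = q − p.
The resulting 5×5 matrix has rank 4, and its Smith normal form has invariant factors (1,1,1,1).

Reading off H_k = ker ∂_k / im ∂_{k+1}:

  H_0: rank C_0 − rank ∂_1 = 5 − 4 = 1, and the invariant factors of ∂_1 are all 1, so H_0 ≅ Z.
  H_1: rank ker ∂_1 − rank ∂_2 = (5 − 4) − 0 = 1, and there is no ∂_2, so H_1 ≅ Z.

As a check, the Euler characteristic is 5 − 5 = 0, which agrees with 1 − 1 = 0.
(K is a triangulation of the circle S^1.)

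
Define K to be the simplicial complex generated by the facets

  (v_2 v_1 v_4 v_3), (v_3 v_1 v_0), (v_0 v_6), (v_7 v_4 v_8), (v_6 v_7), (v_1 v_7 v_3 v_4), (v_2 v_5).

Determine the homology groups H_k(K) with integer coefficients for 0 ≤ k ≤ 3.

Fix the vertex order v_0 < v_1 < v_2 < v_3 < v_4 < v_5 < v_6 < v_7 < v_8 and write every simplex with vertices in increasing order. Then dim K = 3 and the simplices of K are:

  0-simplices (9): [v_0], [v_1], [v_2], [v_3], [v_4], [v_5], [v_6], [v_7], [v_8]
  1-simplices (16): (16 of them)
  2-simplices (9): [v_0,v_1,v_3], [v_1,v_2,v_3], [v_1,v_2,v_4], [v_1,v_3,v_4], [v_1,v_3,v_7], [v_1,v_4,v_7], [v_2,v_3,v_4], [v_3,v_4,v_7], [v_4,v_7,v_8]
  3-simplices (2): [v_1,v_2,v_3,v_4], [v_1,v_3,v_4,v_7]

Hence C_0 ≅ Z^9, C_1 ≅ Z^16, C_2 ≅ Z^9, C_3 ≅ Z^2.

Boundary ∂_1: C_1 → C_0 is given by ∂[p,q] = [q] − [p]. For instance
  ∂[v_3,v_7] = [v_7] − [v_3].
The 9×16 boundary matrix has rank 8 and Smith normal form diag(1,1,1,1,1,1,1,1).

Boundary ∂_2: C_2 → C_1 acts by ∂[p,q,r] = [q,r] − [p,r] + [p,q]. For instance
  ∂[v_1,v_4,v_7] = [v_4,v_7] − [v_1,v_7] + [v_1,v_4],
  ∂[v_1,v_3,v_4] = [v_3,v_4] − [v_1,v_4] + [v_1,v_3].
As a 16×9 matrix over Z this has rank 7, with invariant factors (1,1,1,1,1,1,1).

The boundary map ∂_3: C_3 → C_2 sends each 3-simplex σ to the alternating sum Σ_i (−1)^i (σ with its i-th vertex removed). For instance
  ∂[v_1,v_3,v_4,v_7] = [v_3,v_4,v_7] − [v_1,v_4,v_7] + [v_1,v_3,v_7] − [v_1,v_3,v_4],
  ∂[v_1,v_2,v_3,v_4] = [v_2,v_3,v_4] − [v_1,v_3,v_4] + [v_1,v_2,v_4] − [v_1,v_2,v_3].
The 9×2 boundary matrix has rank 2 and Smith normal form diag(1,1).

From H_k ≅ ker(∂_k) / im(∂_{k+1}) we obtain:

  H_0: rank C_0 − rank ∂_1 = 9 − 8 = 1, and the invariant factors of ∂_1 are all 1, so H_0 = Z.
  H_1: rank ker ∂_1 − rank ∂_2 = (16 − 8) − 7 = 1, and the invariant factors of ∂_2 are all 1, so H_1 = Z.
  H_2: rank ker ∂_2 − rank ∂_3 = (9 − 7) − 2 = 0, and the invariant factors of ∂_3 are all 1, so H_2 = 0.
  H_3: rank ker ∂_3 − rank ∂_4 = (2 − 2) − 0 = 0, and there is no ∂_4, so H_3 = 0.

As a check, the Euler characteristic is 9 − 16 + 9 − 2 = 0, which agrees with 1 − 1 + 0 − 0 = 0.

H_0 = Z,  H_1 = Z,  H_2 = 0,  H_3 = 0.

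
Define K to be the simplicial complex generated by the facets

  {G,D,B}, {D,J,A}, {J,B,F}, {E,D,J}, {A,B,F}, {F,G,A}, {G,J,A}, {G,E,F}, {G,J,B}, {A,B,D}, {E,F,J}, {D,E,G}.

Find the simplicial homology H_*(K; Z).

H_0 = Z,  H_1 = Z/2,  H_2 = 0.

K has 7 vertices, 18 edges, 12 triangles.
rank ∂_0 = 0, rank ∂_1 = 6 ⇒ b_0 = 7 − 0 − 6 = 1; all invariant factors of ∂_1 are 1 so no torsion. So H_0 = Z.
rank ∂_1 = 6, rank ∂_2 = 12 ⇒ b_1 = 18 − 6 − 12 = 0; ∂_2 has invariant factor(s) [2] giving torsion. So H_1 = Z/2.
rank ∂_2 = 12, rank ∂_3 = 0 ⇒ b_2 = 12 − 12 − 0 = 0. So H_2 = 0.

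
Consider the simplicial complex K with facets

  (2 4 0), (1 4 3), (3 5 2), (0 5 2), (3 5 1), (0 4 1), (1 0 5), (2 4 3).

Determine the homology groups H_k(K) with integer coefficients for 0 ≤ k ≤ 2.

Take the total order 0 < 1 < 2 < 3 < 4 < 5 on the vertex set. Then K (dimension 2) consists of the simplices:

  0-simplices (6): [0], [1], [2], [3], [4], [5]
  1-simplices (12): [0,1], [0,2], [0,4], [0,5], [1,3], [1,4], [1,5], [2,3], [2,4], [2,5], [3,4], [3,5]
  2-simplices (8): [0,1,4], [0,1,5], [0,2,4], [0,2,5], [1,3,4], [1,3,5], [2,3,4], [2,3,5]

giving chain groups C_0 ≅ Z^6, C_1 ≅ Z^12, C_2 ≅ Z^8.

Boundary ∂_1: C_1 → C_0 maps an edge to its endpoints' difference, ∂[p,q] = q − p. For instance
  ∂[1,3] = [3] − [1].
As a 6×12 matrix over Z this has rank 5, with invariant factors (1,1,1,1,1).

∂_2: C_2 → C_1 maps a triangle to the signed sum of its edges. For instance
  ∂[1,3,4] = [3,4] − [1,4] + [1,3],
  ∂[0,1,4] = [1,4] − [0,4] + [0,1].
The resulting 12×8 matrix has rank 7, and its Smith normal form has invariant factors (1,1,1,1,1,1,1).

Now H_k = ker ∂_k / im ∂_{k+1}, so:

  H_0: rank C_0 − rank ∂_1 = 6 − 5 = 1, and the invariant factors of ∂_1 are all 1, so H_0 ≅ Z.
  H_1: rank ker ∂_1 − rank ∂_2 = (12 − 5) − 7 = 0, and the invariant factors of ∂_2 are all 1, so H_1 ≅ 0.
  H_2: rank ker ∂_2 − rank ∂_3 = (8 − 7) − 0 = 1, and there is no ∂_3, so H_2 ≅ Z.

(K is a triangulation of the 2-sphere S^2.)

H_0 = Z,  H_1 = 0,  H_2 = Z.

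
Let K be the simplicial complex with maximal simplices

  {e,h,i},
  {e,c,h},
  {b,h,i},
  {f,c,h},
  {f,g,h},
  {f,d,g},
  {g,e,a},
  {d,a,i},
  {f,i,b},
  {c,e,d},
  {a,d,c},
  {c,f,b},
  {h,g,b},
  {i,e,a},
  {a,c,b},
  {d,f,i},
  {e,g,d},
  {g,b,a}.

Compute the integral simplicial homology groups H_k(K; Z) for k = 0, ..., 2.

K has 9 vertices, 27 edges, 18 triangles.
rank ∂_0 = 0, rank ∂_1 = 8 ⇒ b_0 = 9 − 0 − 8 = 1; all invariant factors of ∂_1 are 1 so no torsion. So H_0 ≅ Z.
rank ∂_1 = 8, rank ∂_2 = 18 ⇒ b_1 = 27 − 8 − 18 = 1; ∂_2 has invariant factor(s) [2] giving torsion. So H_1 ≅ Z ⊕ Z/2.
rank ∂_2 = 18, rank ∂_3 = 0 ⇒ b_2 = 18 − 18 − 0 = 0. So H_2 ≅ 0.

H_0 = Z,  H_1 = Z ⊕ Z/2,  H_2 = 0.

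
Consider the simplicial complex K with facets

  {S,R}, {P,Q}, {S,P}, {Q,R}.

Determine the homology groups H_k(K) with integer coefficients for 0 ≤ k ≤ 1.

Fix the vertex order P < Q < R < S and write every simplex with vertices in increasing order. Then dim K = 1 and the simplices of K are:

  0-simplices (4): P, Q, R, S
  1-simplices (4): PQ, PS, QR, RS

giving chain groups C_0 ≅ Z^4, C_1 ≅ Z^4.

The boundary map ∂_1: C_1 → C_0 is given by ∂[p,q] = [q] − [p].
This gives a 4×4 integer matrix of rank 3; reducing to Smith normal form yields diagonal entries (1,1,1).

Computing H_k = (kernel of ∂_k) / (image of ∂_{k+1}):

  H_0: rank C_0 − rank ∂_1 = 4 − 3 = 1, and the invariant factors of ∂_1 are all 1, so H_0 ≅ Z.
  H_1: rank ker ∂_1 − rank ∂_2 = (4 − 3) − 0 = 1, and there is no ∂_2, so H_1 ≅ Z.

As a check, the Euler characteristic is 4 − 4 = 0, which agrees with 1 − 1 = 0.
(K is a triangulation of the circle S^1.)

H_0 = Z,  H_1 = Z.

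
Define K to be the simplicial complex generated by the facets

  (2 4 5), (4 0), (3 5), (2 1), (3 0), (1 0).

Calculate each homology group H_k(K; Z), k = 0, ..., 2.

H_0 = Z,  H_1 = Z^2,  H_2 = 0.

Order the vertices as 0 < 1 < 2 < 3 < 4 < 5. Listing each simplex with vertices in this order, K has dimension 2 with simplices:

  0-simplices (6): [0], [1], [2], [3], [4], [5]
  1-simplices (8): [0,1], [0,3], [0,4], [1,2], [2,4], [2,5], [3,5], [4,5]
  2-simplices (1): [2,4,5]

giving chain groups C_0 ≅ Z^6, C_1 ≅ Z^8, C_2 ≅ Z^1.

∂_1: C_1 → C_0 maps an edge to its endpoints' difference, ∂[p,q] = q − p. For instance
  ∂[0,4] = [4] − [0].
The 6×8 boundary matrix has rank 5 and Smith normal form diag(1,1,1,1,1).

The boundary map ∂_2: C_2 → C_1 acts by ∂[p,q,r] = [q,r] − [p,r] + [p,q]. For instance
  ∂[2,4,5] = [4,5] − [2,5] + [2,4].
The resulting 8×1 matrix has rank 1, and its Smith normal form has invariant factors (1).

From H_k ≅ ker(∂_k) / im(∂_{k+1}) we obtain:

  H_0: rank C_0 − rank ∂_1 = 6 − 5 = 1, and the invariant factors of ∂_1 are all 1, so H_0 ≅ Z.
  H_1: rank ker ∂_1 − rank ∂_2 = (8 − 5) − 1 = 2, and the invariant factors of ∂_2 are all 1, so H_1 ≅ Z^2.
  H_2: rank ker ∂_2 − rank ∂_3 = (1 − 1) − 0 = 0, and there is no ∂_3, so H_2 ≅ 0.

As a check, the Euler characteristic is 6 − 8 + 1 = -1, which agrees with 1 − 2 + 0 = -1.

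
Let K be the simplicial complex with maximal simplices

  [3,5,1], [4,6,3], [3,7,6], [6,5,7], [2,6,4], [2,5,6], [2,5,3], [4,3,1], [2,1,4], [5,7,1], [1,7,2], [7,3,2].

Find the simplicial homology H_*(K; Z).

We work with the vertex ordering 1 < 2 < 3 < 4 < 5 < 6 < 7. The simplices of K, each written with vertices in increasing order, are:

  0-simplices (7): [1], [2], [3], [4], [5], [6], [7]
  1-simplices (18): [1,2], [1,3], [1,4], [1,5], [1,7], [2,3], [2,4], [2,5], [2,6], [2,7], [3,4], [3,5], [3,6], [3,7], [4,6], [5,6], [5,7], [6,7]
  2-simplices (12): [1,2,4], [1,2,7], [1,3,4], [1,3,5], [1,5,7], [2,3,5], [2,3,7], [2,4,6], [2,5,6], [3,4,6], [3,6,7], [5,6,7]

giving chain groups C_0 ≅ Z^7, C_1 ≅ Z^18, C_2 ≅ Z^12.

The boundary map ∂_1: C_1 → C_0 is given by ∂[p,q] = [q] − [p].
The 7×18 boundary matrix has rank 6 and Smith normal form diag(1,1,1,1,1,1).

∂_2: C_2 → C_1 acts by ∂[p,q,r] = [q,r] − [p,r] + [p,q]. For instance
  ∂[1,2,4] = [2,4] − [1,4] + [1,2],
  ∂[2,5,6] = [5,6] − [2,6] + [2,5].
The resulting 18×12 matrix has rank 12, and its Smith normal form has invariant factors (1,1,1,1,1,1,1,1,1,1,1,2).

Reading off H_k = ker ∂_k / im ∂_{k+1}:

  H_0: rank C_0 − rank ∂_1 = 7 − 6 = 1, and the invariant factors of ∂_1 are all 1, so H_0 ≅ Z.
  H_1: rank ker ∂_1 − rank ∂_2 = (18 − 6) − 12 = 0, and ∂_2 has invariant factor 2 > 1, so H_1 ≅ Z/2.
  H_2: rank ker ∂_2 − rank ∂_3 = (12 − 12) − 0 = 0, and there is no ∂_3, so H_2 ≅ 0.

As a check, the Euler characteristic is 7 − 18 + 12 = 1, which agrees with 1 − 0 + 0 = 1.

H_0 ≅ Z,  H_1 ≅ Z/2,  H_2 = 0.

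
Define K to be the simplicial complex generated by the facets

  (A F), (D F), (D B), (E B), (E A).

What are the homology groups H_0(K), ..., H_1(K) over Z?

H_0 = Z,  H_1 = Z.

We work with the vertex ordering A < B < D < E < F. The simplices of K, each written with vertices in increasing order, are:

  0-simplices (5): A, B, D, E, F
  1-simplices (5): AE, AF, BD, BE, DF

giving chain groups C_0 ≅ Z^5, C_1 ≅ Z^5.

Boundary ∂_1: C_1 → C_0 sends each edge [p,q] (with p < q) to q − p.
This gives a 5×5 integer matrix of rank 4; reducing to Smith normal form yields diagonal entries (1,1,1,1).

From H_k ≅ ker(∂_k) / im(∂_{k+1}) we obtain:

  H_0: rank C_0 − rank ∂_1 = 5 − 4 = 1, and the invariant factors of ∂_1 are all 1, so H_0 = Z.
  H_1: rank ker ∂_1 − rank ∂_2 = (5 − 4) − 0 = 1, and there is no ∂_2, so H_1 = Z.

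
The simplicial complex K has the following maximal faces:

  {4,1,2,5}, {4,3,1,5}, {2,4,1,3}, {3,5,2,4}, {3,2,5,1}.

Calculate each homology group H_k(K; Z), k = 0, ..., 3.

H_0 = Z,  H_1 = 0,  H_2 = 0,  H_3 = Z.

We work with the vertex ordering 1 < 2 < 3 < 4 < 5. The simplices of K, each written with vertices in increasing order, are:

  0-simplices (5): [1], [2], [3], [4], [5]
  1-simplices (10): [1,2], [1,3], [1,4], [1,5], [2,3], [2,4], [2,5], [3,4], [3,5], [4,5]
  2-simplices (10): [1,2,3], [1,2,4], [1,2,5], [1,3,4], [1,3,5], [1,4,5], [2,3,4], [2,3,5], [2,4,5], [3,4,5]
  3-simplices (5): [1,2,3,4], [1,2,3,5], [1,2,4,5], [1,3,4,5], [2,3,4,5]

Hence C_0 ≅ Z^5, C_1 ≅ Z^10, C_2 ≅ Z^10, C_3 ≅ Z^5.

The boundary map ∂_1: C_1 → C_0 maps an edge to its endpoints' difference, ∂[p,q] = q − p.
The 5×10 boundary matrix has rank 4 and Smith normal form diag(1,1,1,1).

∂_2: C_2 → C_1 sends each 2-simplex [p,q,r] to [q,r] − [p,r] + [p,q]. For instance
  ∂[3,4,5] = [4,5] − [3,5] + [3,4],
  ∂[1,3,4] = [3,4] − [1,4] + [1,3].
This gives a 10×10 integer matrix of rank 6; reducing to Smith normal form yields diagonal entries (1,1,1,1,1,1).

∂_3: C_3 → C_2 sends each 3-simplex σ to the alternating sum Σ_i (−1)^i (σ with its i-th vertex removed). For instance
  ∂[2,3,4,5] = [3,4,5] − [2,4,5] + [2,3,5] − [2,3,4],
  ∂[1,3,4,5] = [3,4,5] − [1,4,5] + [1,3,5] − [1,3,4].
As a 10×5 matrix over Z this has rank 4, with invariant factors (1,1,1,1).

Now H_k = ker ∂_k / im ∂_{k+1}, so:

  H_0: rank C_0 − rank ∂_1 = 5 − 4 = 1, and the invariant factors of ∂_1 are all 1, so H_0 = Z.
  H_1: rank ker ∂_1 − rank ∂_2 = (10 − 4) − 6 = 0, and the invariant factors of ∂_2 are all 1, so H_1 = 0.
  H_2: rank ker ∂_2 − rank ∂_3 = (10 − 6) − 4 = 0, and the invariant factors of ∂_3 are all 1, so H_2 = 0.
  H_3: rank ker ∂_3 − rank ∂_4 = (5 − 4) − 0 = 1, and there is no ∂_4, so H_3 = Z.

As a check, the Euler characteristic is 5 − 10 + 10 − 5 = 0, which agrees with 1 − 0 + 0 − 1 = 0.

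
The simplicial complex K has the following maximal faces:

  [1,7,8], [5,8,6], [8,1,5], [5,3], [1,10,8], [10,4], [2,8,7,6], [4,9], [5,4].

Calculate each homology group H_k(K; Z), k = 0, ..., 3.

Fix the vertex order 1 < 2 < 3 < 4 < 5 < 6 < 7 < 8 < 9 < 10 and write every simplex with vertices in increasing order. Then dim K = 3 and the simplices of K are:

  0-simplices (10): [1], [2], [3], [4], [5], [6], [7], [8], [9], [10]
  1-simplices (17): [1,5], [1,7], [1,8], [1,10], [2,6], [2,7], [2,8], [3,5], [4,5], [4,9], [4,10], [5,6], [5,8], [6,7], [6,8], [7,8], [8,10]
  2-simplices (8): [1,5,8], [1,7,8], [1,8,10], [2,6,7], [2,6,8], [2,7,8], [5,6,8], [6,7,8]
  3-simplices (1): [2,6,7,8]

so the chain groups are C_0 ≅ Z^10, C_1 ≅ Z^17, C_2 ≅ Z^8, C_3 ≅ Z^1.

Boundary ∂_1: C_1 → C_0 maps an edge to its endpoints' difference, ∂[p,q] = q − p. For instance
  ∂[8,10] = [10] − [8].
The 10×17 boundary matrix has rank 9 and Smith normal form diag(1,1,1,1,1,1,1,1,1).

∂_2: C_2 → C_1 acts by ∂[p,q,r] = [q,r] − [p,r] + [p,q]. For instance
  ∂[2,6,7] = [6,7] − [2,7] + [2,6],
  ∂[6,7,8] = [7,8] − [6,8] + [6,7].
The 17×8 boundary matrix has rank 7 and Smith normal form diag(1,1,1,1,1,1,1).

The boundary map ∂_3: C_3 → C_2 sends each 3-simplex σ to the alternating sum Σ_i (−1)^i (σ with its i-th vertex removed). For instance
  ∂[2,6,7,8] = [6,7,8] − [2,7,8] + [2,6,8] − [2,6,7].
This gives a 8×1 integer matrix of rank 1; reducing to Smith normal form yields diagonal entries (1).

Computing H_k = (kernel of ∂_k) / (image of ∂_{k+1}):

  H_0: rank C_0 − rank ∂_1 = 10 − 9 = 1, and the invariant factors of ∂_1 are all 1, so H_0 = Z.
  H_1: rank ker ∂_1 − rank ∂_2 = (17 − 9) − 7 = 1, and the invariant factors of ∂_2 are all 1, so H_1 = Z.
  H_2: rank ker ∂_2 − rank ∂_3 = (8 − 7) − 1 = 0, and the invariant factors of ∂_3 are all 1, so H_2 = 0.
  H_3: rank ker ∂_3 − rank ∂_4 = (1 − 1) − 0 = 0, and there is no ∂_4, so H_3 = 0.

As a check, the Euler characteristic is 10 − 17 + 8 − 1 = 0, which agrees with 1 − 1 + 0 − 0 = 0.

H_0 ≅ Z,  H_1 ≅ Z,  H_2 = 0,  H_3 = 0.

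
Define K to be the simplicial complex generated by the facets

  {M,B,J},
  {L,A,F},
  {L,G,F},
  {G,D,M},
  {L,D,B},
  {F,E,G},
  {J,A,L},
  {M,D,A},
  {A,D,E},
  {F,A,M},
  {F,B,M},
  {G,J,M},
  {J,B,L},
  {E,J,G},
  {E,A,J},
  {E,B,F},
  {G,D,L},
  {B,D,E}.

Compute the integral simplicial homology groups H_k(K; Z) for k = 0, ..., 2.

Order the vertices as A < B < D < E < F < G < J < L < M. Listing each simplex with vertices in this order, K has dimension 2 with simplices:

  0-simplices (9): A, B, D, E, F, G, J, L, M
  1-simplices (27): AD, AE, AF, AJ, AL, AM, BD, BE, BF, BJ, BL, BM, DE, DG, DL, DM, EF, EG, EJ, FG, FL, FM, GJ, GL, GM, JL, JM
  2-simplices (18): ADE, ADM, AEJ, AFL, AFM, AJL, BDE, BDL, BEF, BFM, BJL, BJM, DGL, DGM, EFG, EGJ, FGL, GJM

so the chain groups are C_0 ≅ Z^9, C_1 ≅ Z^27, C_2 ≅ Z^18.

Boundary ∂_1: C_1 → C_0 is given by ∂[p,q] = [q] − [p]. For instance
  ∂FL = L − F.
The 9×27 boundary matrix has rank 8 and Smith normal form diag(1,1,1,1,1,1,1,1).

The boundary map ∂_2: C_2 → C_1 acts by ∂[p,q,r] = [q,r] − [p,r] + [p,q]. For instance
  ∂BDE = DE − BE + BD,
  ∂BJL = JL − BL + BJ.
This gives a 27×18 integer matrix of rank 17; reducing to Smith normal form yields diagonal entries (1,1,1,1,1,1,1,1,1,1,1,1,1,1,1,1,1).

Reading off H_k = ker ∂_k / im ∂_{k+1}:

  H_0: rank C_0 − rank ∂_1 = 9 − 8 = 1, and the invariant factors of ∂_1 are all 1, so H_0 ≅ Z.
  H_1: rank ker ∂_1 − rank ∂_2 = (27 − 8) − 17 = 2, and the invariant factors of ∂_2 are all 1, so H_1 ≅ Z^2.
  H_2: rank ker ∂_2 − rank ∂_3 = (18 − 17) − 0 = 1, and there is no ∂_3, so H_2 ≅ Z.

H_0 ≅ Z,  H_1 ≅ Z^2,  H_2 ≅ Z.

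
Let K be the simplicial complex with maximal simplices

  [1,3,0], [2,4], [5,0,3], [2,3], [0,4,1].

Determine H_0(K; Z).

K has 6 vertices, 9 edges, 3 triangles.
rank ∂_0 = 0, rank ∂_1 = 5 ⇒ b_0 = 6 − 0 − 5 = 1; all invariant factors of ∂_1 are 1 so no torsion. So H_0 ≅ Z.

H_0 ≅ Z.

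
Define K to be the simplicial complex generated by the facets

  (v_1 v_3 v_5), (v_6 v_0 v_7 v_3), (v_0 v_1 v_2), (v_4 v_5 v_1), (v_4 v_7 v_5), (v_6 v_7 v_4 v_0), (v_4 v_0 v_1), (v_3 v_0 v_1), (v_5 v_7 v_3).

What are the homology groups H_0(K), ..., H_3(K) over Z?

H_0 = Z,  H_1 = 0,  H_2 = Z,  H_3 = 0.

We work with the vertex ordering v_0 < v_1 < v_2 < v_3 < v_4 < v_5 < v_6 < v_7. The simplices of K, each written with vertices in increasing order, are:

  0-simplices (8): [v_0], [v_1], [v_2], [v_3], [v_4], [v_5], [v_6], [v_7]
  1-simplices (18): (18 of them)
  2-simplices (14): (14 of them)
  3-simplices (2): [v_0,v_3,v_6,v_7], [v_0,v_4,v_6,v_7]

giving chain groups C_0 ≅ Z^8, C_1 ≅ Z^18, C_2 ≅ Z^14, C_3 ≅ Z^2.

Boundary ∂_1: C_1 → C_0 is given by ∂[p,q] = [q] − [p]. For instance
  ∂[v_0,v_2] = [v_2] − [v_0].
The 8×18 boundary matrix has rank 7 and Smith normal form diag(1,1,1,1,1,1,1).

∂_2: C_2 → C_1 sends each 2-simplex [p,q,r] to [q,r] − [p,r] + [p,q]. For instance
  ∂[v_0,v_1,v_4] = [v_1,v_4] − [v_0,v_4] + [v_0,v_1],
  ∂[v_4,v_5,v_7] = [v_5,v_7] − [v_4,v_7] + [v_4,v_5].
The resulting 18×14 matrix has rank 11, and its Smith normal form has invariant factors (1,1,1,1,1,1,1,1,1,1,1).

∂_3: C_3 → C_2 sends each 3-simplex σ to the alternating sum Σ_i (−1)^i (σ with its i-th vertex removed). For instance
  ∂[v_0,v_3,v_6,v_7] = [v_3,v_6,v_7] − [v_0,v_6,v_7] + [v_0,v_3,v_7] − [v_0,v_3,v_6],
  ∂[v_0,v_4,v_6,v_7] = [v_4,v_6,v_7] − [v_0,v_6,v_7] + [v_0,v_4,v_7] − [v_0,v_4,v_6].
The 14×2 boundary matrix has rank 2 and Smith normal form diag(1,1).

Now H_k = ker ∂_k / im ∂_{k+1}, so:

  H_0: rank C_0 − rank ∂_1 = 8 − 7 = 1, and the invariant factors of ∂_1 are all 1, so H_0 = Z.
  H_1: rank ker ∂_1 − rank ∂_2 = (18 − 7) − 11 = 0, and the invariant factors of ∂_2 are all 1, so H_1 = 0.
  H_2: rank ker ∂_2 − rank ∂_3 = (14 − 11) − 2 = 1, and the invariant factors of ∂_3 are all 1, so H_2 = Z.
  H_3: rank ker ∂_3 − rank ∂_4 = (2 − 2) − 0 = 0, and there is no ∂_4, so H_3 = 0.

As a check, the Euler characteristic is 8 − 18 + 14 − 2 = 2, which agrees with 1 − 0 + 1 − 0 = 2.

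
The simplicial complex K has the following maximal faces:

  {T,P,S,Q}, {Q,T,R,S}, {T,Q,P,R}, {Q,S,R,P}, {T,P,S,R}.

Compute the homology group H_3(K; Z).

H_3 ≅ Z.

Take the total order P < Q < R < S < T on the vertex set. Then K (dimension 3) consists of the simplices:

  0-simplices (5): P, Q, R, S, T
  1-simplices (10): PQ, PR, PS, PT, QR, QS, QT, RS, RT, ST
  2-simplices (10): PQR, PQS, PQT, PRS, PRT, PST, QRS, QRT, QST, RST
  3-simplices (5): PQRS, PQRT, PQST, PRST, QRST

so the chain groups are C_0 ≅ Z^5, C_1 ≅ Z^10, C_2 ≅ Z^10, C_3 ≅ Z^5.

∂_1: C_1 → C_0 maps an edge to its endpoints' difference, ∂[p,q] = q − p. For instance
  ∂PS = S − P.
As a 5×10 matrix over Z this has rank 4, with invariant factors (1,1,1,1).

∂_2: C_2 → C_1 acts by ∂[p,q,r] = [q,r] − [p,r] + [p,q]. For instance
  ∂PRT = RT − PT + PR,
  ∂QST = ST − QT + QS.
As a 10×10 matrix over Z this has rank 6, with invariant factors (1,1,1,1,1,1).

∂_3: C_3 → C_2 sends each 3-simplex σ to the alternating sum Σ_i (−1)^i (σ with its i-th vertex removed). For instance
  ∂PQRT = QRT − PRT + PQT − PQR,
  ∂PRST = RST − PST + PRT − PRS.
As a 10×5 matrix over Z this has rank 4, with invariant factors (1,1,1,1).

Reading off H_k = ker ∂_k / im ∂_{k+1}:

  H_3: rank ker ∂_3 − rank ∂_4 = (5 − 4) − 0 = 1, and there is no ∂_4, so H_3 ≅ Z.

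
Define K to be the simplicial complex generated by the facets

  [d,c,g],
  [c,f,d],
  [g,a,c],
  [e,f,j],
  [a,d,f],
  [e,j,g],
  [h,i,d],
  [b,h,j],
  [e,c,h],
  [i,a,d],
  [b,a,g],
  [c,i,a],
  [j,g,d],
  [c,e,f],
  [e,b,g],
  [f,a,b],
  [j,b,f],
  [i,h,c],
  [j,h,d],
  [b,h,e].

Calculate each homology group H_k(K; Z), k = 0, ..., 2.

H_0 = Z,  H_1 = Z ⊕ Z/2Z,  H_2 = 0.

We work with the vertex ordering a < b < c < d < e < f < g < h < i < j. The simplices of K, each written with vertices in increasing order, are:

  0-simplices (10): a, b, c, d, e, f, g, h, i, j
  1-simplices (30): ab, ac, ad, af, ag, ai, be, bf, bg, bh, bj, cd, ce, cf, cg, ch, ci, df, dg, dh, di, dj, ef, eg, eh, ej, fj, gj, hi, hj
  2-simplices (20): abf, abg, acg, aci, adf, adi, beg, beh, bfj, bhj, cdf, cdg, cef, ceh, chi, dgj, dhi, dhj, efj, egj

giving chain groups C_0 ≅ Z^10, C_1 ≅ Z^30, C_2 ≅ Z^20.

Boundary ∂_1: C_1 → C_0 sends each edge [p,q] (with p < q) to q − p.
As a 10×30 matrix over Z this has rank 9, with invariant factors (1,1,1,1,1,1,1,1,1).

∂_2: C_2 → C_1 maps a triangle to the signed sum of its edges. For instance
  ∂chi = hi − ci + ch,
  ∂cef = ef − cf + ce.
The 30×20 boundary matrix has rank 20 and Smith normal form diag(1,1,1,1,1,1,1,1,1,1,1,1,1,1,1,1,1,1,1,2).

From H_k ≅ ker(∂_k) / im(∂_{k+1}) we obtain:

  H_0: rank C_0 − rank ∂_1 = 10 − 9 = 1, and the invariant factors of ∂_1 are all 1, so H_0 = Z.
  H_1: rank ker ∂_1 − rank ∂_2 = (30 − 9) − 20 = 1, and ∂_2 has invariant factor 2 > 1, so H_1 = Z ⊕ Z/2Z.
  H_2: rank ker ∂_2 − rank ∂_3 = (20 − 20) − 0 = 0, and there is no ∂_3, so H_2 = 0.

As a check, the Euler characteristic is 10 − 30 + 20 = 0, which agrees with 1 − 1 + 0 = 0.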